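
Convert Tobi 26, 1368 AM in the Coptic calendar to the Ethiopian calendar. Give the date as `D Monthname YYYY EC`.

The source date corresponds to 1 February 1652 in the Gregorian calendar (JDN 2324472).
That day falls on 26 Tir 1644 EC in the Ethiopian calendar.

26 Tir 1644 EC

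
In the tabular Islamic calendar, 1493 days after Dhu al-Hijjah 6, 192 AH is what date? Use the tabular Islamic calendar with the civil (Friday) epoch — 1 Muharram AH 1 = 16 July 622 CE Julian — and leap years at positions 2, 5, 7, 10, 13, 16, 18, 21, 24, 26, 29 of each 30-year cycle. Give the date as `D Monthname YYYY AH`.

22 Safar 197 AH

The starting date is JDN 2016454; 2016454 + 1493 = 2017947.
JDN 2017947 corresponds to 22 Safar 197 AH.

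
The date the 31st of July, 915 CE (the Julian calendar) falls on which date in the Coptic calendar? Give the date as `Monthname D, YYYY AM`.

Mesori 7, 631 AM

Both dates share Julian Day Number 2055473; in the Coptic calendar that is 7 Mesori 631 AM.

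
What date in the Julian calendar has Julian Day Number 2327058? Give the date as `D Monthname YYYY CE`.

The Gregorian equivalent of JDN 2327058 is 2 March 1659.
In the Julian calendar that day is 20 February 1659 CE.

20 February 1659 CE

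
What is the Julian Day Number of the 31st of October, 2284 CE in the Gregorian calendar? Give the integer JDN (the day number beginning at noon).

JDN 2400001 is 17 November 1858 CE (Gregorian), MJD 0; the target day is +155577 days from there, so JDN = 2555578.

2555578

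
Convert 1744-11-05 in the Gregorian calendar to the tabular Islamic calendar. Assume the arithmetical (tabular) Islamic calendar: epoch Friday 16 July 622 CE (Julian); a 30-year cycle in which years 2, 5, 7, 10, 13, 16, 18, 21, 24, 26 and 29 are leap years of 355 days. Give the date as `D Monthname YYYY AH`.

Julian Day Number of the source date = 2358352.
Converting JDN 2358352 to the tabular Islamic calendar gives 29 Ramadan 1157 AH.

29 Ramadan 1157 AH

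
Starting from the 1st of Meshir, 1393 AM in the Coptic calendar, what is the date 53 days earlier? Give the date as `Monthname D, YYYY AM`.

Koiak 8, 1393 AM

The starting date is JDN 2333608; 2333608 − 53 = 2333555.
JDN 2333555 corresponds to Koiak 8, 1393 AM.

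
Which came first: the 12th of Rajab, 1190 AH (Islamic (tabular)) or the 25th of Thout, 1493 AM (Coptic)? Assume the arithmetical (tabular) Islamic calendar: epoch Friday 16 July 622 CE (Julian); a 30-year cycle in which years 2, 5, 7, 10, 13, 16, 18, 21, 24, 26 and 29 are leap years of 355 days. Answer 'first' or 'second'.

The two dates have Julian Day Numbers 2369970 and 2370007 respectively.
Since 2369970 < 2370007, the first date comes first.

first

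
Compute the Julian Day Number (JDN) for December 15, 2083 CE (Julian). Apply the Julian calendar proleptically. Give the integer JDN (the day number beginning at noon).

2482222

Equivalently 28 December 2083 (Gregorian).
JDN 2400001 is 17 November 1858 CE (Gregorian), MJD 0; the target day is +82221 days from there, so JDN = 2482222.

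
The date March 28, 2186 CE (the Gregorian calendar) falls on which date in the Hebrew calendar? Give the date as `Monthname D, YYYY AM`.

Both dates share Julian Day Number 2519567; in the Hebrew calendar that is 8 Nisan 5946 AM.

Nisan 8, 5946 AM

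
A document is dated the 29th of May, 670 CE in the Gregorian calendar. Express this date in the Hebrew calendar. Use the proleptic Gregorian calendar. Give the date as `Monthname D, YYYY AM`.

Sivan 1, 4430 AM

Both dates share Julian Day Number 1965921; in the Hebrew calendar that is 1 Sivan 4430 AM.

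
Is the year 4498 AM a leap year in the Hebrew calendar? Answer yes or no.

yes

Hebrew year 4498 is year 14 of its 19-year Metonic cycle; leap years are at positions 3, 6, 8, 11, 14, 17, 19, so it is a leap year (13 months).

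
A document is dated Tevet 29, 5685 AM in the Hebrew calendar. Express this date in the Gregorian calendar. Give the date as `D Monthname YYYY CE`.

25 January 1925 CE

Julian Day Number of the source date = 2424176.
Converting JDN 2424176 to the Gregorian calendar gives 25 January 1925 CE.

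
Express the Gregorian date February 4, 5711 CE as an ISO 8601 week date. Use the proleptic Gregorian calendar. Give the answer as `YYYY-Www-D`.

The weekday is Wednesday (ISO weekday 3).
That Wednesday belongs to ISO week 6 of ISO year 5711.

5711-W06-3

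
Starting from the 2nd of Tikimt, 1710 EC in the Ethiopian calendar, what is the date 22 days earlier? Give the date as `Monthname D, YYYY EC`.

Meskerem 10, 1710 EC

Counting 22 days back from JDN 2348464 reaches JDN 2348442, which is Meskerem 10, 1710 EC.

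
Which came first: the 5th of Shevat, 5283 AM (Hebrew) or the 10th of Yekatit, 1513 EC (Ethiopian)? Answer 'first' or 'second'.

second

The two dates have Julian Day Numbers 2277354 and 2276638 respectively.
Since 2276638 < 2277354, the second date comes first.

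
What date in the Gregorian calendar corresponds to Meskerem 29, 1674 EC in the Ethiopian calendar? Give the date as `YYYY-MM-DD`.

1681-10-06

Both dates share Julian Day Number 2335312; in the Gregorian calendar that is 6 October 1681 CE.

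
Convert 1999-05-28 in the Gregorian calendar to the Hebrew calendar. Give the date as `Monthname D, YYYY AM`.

Both dates share Julian Day Number 2451327; in the Hebrew calendar that is 13 Sivan 5759 AM.

Sivan 13, 5759 AM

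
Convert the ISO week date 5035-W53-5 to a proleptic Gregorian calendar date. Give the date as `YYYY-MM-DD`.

5036-01-01

ISO week 1 of 5035 is the week containing the first Thursday of 5035.
Week 53, day 5 (Friday) lands on 5036-01-01.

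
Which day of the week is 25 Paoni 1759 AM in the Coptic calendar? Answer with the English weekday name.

Thursday

Equivalently 2 July 2043 Gregorian, JDN 2467433.
2467433 ≡ 3 (mod 7); counting from Monday = 0 gives Thursday.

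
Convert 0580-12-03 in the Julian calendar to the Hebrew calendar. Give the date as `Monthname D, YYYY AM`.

Kislev 10, 4341 AM

Julian Day Number of the source date = 1933240.
Converting JDN 1933240 to the Hebrew calendar gives 10 Kislev 4341 AM.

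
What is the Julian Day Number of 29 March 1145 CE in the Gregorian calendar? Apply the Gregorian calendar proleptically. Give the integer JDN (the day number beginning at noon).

JDN 2400001 is 17 November 1858 CE (Gregorian), MJD 0; the target day is −260651 days from there, so JDN = 2139350.

2139350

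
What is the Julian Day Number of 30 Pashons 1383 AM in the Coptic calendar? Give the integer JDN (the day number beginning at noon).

2330074

Equivalently 4 June 1667 (Gregorian).
JDN 2400001 is 17 November 1858 CE (Gregorian), MJD 0; the target day is −69927 days from there, so JDN = 2330074.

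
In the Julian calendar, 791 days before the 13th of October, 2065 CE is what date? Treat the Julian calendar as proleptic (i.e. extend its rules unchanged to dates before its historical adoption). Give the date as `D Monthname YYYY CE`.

14 August 2063 CE

Counting 791 days back from JDN 2475585 reaches JDN 2474794, which is 14 August 2063 CE.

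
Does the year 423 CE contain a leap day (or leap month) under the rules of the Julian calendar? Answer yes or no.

no

423 mod 4 = 3, so it is a common year in the Julian calendar.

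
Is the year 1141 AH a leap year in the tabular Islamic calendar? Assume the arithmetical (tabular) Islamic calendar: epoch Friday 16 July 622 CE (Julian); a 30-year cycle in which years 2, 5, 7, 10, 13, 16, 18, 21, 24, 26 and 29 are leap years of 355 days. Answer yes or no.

no

Year 1141 AH is year 1 of its 30-year cycle; leap positions are 2, 5, 7, 10, 13, 16, 18, 21, 24, 26, 29, so it is a common year (354 days).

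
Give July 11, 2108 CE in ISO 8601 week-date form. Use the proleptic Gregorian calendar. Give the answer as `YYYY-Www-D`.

The weekday is Wednesday (ISO weekday 3).
That Wednesday belongs to ISO week 28 of ISO year 2108.

2108-W28-3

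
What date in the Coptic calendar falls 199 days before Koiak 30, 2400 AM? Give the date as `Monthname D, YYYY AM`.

Paoni 17, 2399 AM

JDN of Koiak 30, 2400 AM = 2701384.
2701384 − 199 = 2701185.
JDN 2701185 in the Coptic calendar is Paoni 17, 2399 AM.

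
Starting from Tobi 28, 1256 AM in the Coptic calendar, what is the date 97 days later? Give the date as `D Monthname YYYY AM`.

5 Pashons 1256 AM

Counting 97 days forward from JDN 2283566 reaches JDN 2283663, which is 5 Pashons 1256 AM.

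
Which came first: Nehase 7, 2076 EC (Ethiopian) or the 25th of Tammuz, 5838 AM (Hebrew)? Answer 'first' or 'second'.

First date → JDN 2482451; second date → JDN 2480221.
JDN 2480221 < JDN 2482451, so the second date is earlier.

second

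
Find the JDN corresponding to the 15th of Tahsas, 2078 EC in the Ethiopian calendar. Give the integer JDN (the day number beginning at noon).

2482949

In the Gregorian calendar the same day is 24 December 2085.
JDN 2451545 is 1 January 2000 CE (Gregorian); the target day is +31404 days from there, so JDN = 2482949.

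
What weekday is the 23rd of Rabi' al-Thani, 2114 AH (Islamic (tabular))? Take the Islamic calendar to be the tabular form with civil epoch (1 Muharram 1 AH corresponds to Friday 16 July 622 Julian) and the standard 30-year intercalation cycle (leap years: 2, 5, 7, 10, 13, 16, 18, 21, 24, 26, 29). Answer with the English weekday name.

This is JDN 2697328 (6 December 2672 Gregorian).
Since JDN mod 7 = 4 (0 = Monday), the day is Friday.

Friday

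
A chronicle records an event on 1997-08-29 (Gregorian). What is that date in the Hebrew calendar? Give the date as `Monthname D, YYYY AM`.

Both dates share Julian Day Number 2450690; in the Hebrew calendar that is 26 Av 5757 AM.

Av 26, 5757 AM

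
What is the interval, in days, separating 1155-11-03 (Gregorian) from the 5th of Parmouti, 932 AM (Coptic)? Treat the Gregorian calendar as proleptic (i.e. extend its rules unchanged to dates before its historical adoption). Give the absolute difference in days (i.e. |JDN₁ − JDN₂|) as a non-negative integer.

22071

JDN of the first date = 2143221.
JDN of the second date = 2165292.
|2165292 − 2143221| = 22071.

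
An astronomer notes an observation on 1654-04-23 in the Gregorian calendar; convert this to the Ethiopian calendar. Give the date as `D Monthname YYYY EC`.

Both dates share Julian Day Number 2325284; in the Ethiopian calendar that is 18 Miyazya 1646 EC.

18 Miyazya 1646 EC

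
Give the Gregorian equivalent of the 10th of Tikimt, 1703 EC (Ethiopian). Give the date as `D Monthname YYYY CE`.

18 October 1710 CE

Julian Day Number of the source date = 2345915.
Converting JDN 2345915 to the Gregorian calendar gives 18 October 1710 CE.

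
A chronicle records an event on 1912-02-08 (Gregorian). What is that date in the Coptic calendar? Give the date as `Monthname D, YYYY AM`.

Both dates share Julian Day Number 2419441; in the Coptic calendar that is 30 Tobi 1628 AM.

Tobi 30, 1628 AM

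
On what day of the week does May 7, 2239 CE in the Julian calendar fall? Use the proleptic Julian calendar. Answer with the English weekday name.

In the Gregorian calendar this is 22 May 2239 (JDN 2538979).
JDN 2538979 mod 7 = 2, and JDN 0 was a Monday, so this is a Wednesday.

Wednesday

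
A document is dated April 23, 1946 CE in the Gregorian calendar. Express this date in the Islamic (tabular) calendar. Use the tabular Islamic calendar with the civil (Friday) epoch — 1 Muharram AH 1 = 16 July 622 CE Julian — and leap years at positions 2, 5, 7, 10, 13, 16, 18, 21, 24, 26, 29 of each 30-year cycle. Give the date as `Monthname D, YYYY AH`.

Julian Day Number of the source date = 2431934.
Converting JDN 2431934 to the tabular Islamic calendar gives 21 Jumada al-Awwal 1365 AH.

Jumada al-Awwal 21, 1365 AH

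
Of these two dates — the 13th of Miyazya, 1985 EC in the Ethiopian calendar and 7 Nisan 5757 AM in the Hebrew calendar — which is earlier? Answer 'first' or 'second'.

First date → JDN 2449099; second date → JDN 2450553.
JDN 2449099 < JDN 2450553, so the first date is earlier.

first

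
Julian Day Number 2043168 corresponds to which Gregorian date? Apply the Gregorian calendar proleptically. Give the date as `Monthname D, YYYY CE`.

JDN 2451545 is 1 Jan 2000; 2043168 is −408377 days from there.

November 25, 881 CE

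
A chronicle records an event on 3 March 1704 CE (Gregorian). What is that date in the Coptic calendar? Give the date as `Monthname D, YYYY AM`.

Julian Day Number of the source date = 2343495.
Converting JDN 2343495 to the Coptic calendar gives 26 Meshir 1420 AM.

Meshir 26, 1420 AM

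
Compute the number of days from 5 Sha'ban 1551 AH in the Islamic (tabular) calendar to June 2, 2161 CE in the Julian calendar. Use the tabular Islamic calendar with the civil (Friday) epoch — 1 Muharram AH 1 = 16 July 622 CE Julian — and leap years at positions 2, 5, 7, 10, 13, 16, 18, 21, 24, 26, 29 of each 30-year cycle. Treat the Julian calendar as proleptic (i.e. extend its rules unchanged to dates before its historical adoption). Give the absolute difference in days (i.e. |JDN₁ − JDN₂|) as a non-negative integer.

12597

JDN of the first date = 2497919.
JDN of the second date = 2510516.
|2510516 − 2497919| = 12597.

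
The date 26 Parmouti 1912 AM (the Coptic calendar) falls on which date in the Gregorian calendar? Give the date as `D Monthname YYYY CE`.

Julian Day Number of the source date = 2523258.
Converting JDN 2523258 to the Gregorian calendar gives 5 May 2196 CE.

5 May 2196 CE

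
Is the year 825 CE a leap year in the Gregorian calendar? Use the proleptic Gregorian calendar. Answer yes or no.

825 is not divisible by 4, so it is a common year.

no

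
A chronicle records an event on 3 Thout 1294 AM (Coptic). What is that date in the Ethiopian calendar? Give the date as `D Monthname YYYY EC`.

The source date corresponds to 10 September 1577 in the proleptic Gregorian calendar (JDN 2297300).
That day falls on 3 Meskerem 1570 EC in the Ethiopian calendar.

3 Meskerem 1570 EC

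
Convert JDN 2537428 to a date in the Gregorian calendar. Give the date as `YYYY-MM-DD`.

JDN 2451545 is 1 Jan 2000; 2537428 is +85883 days from there.

2235-02-21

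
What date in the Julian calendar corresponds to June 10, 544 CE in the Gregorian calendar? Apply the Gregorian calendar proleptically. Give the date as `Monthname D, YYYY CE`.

June 8, 544 CE

At this point the Julian calendar is 2 days behind the Gregorian.
10 June 544 Gregorian − 2 days → 8 June 544 Julian.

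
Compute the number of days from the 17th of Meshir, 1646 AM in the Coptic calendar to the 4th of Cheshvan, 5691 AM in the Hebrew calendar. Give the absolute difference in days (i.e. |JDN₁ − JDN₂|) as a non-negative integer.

244

JDN of the first date = 2426032.
JDN of the second date = 2426276.
|2426276 − 2426032| = 244.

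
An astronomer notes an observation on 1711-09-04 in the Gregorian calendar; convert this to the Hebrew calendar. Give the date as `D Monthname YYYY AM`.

Both dates share Julian Day Number 2346236; in the Hebrew calendar that is 20 Elul 5471 AM.

20 Elul 5471 AM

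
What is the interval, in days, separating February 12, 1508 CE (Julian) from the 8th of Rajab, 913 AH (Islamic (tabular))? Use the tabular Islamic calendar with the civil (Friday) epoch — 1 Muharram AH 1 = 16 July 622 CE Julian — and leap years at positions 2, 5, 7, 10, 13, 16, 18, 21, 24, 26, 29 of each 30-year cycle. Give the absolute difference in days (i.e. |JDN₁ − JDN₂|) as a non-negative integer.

91

First date → JDN 2271897; second date → JDN 2271806.
The interval is |2271897 − 2271806| = 91 days.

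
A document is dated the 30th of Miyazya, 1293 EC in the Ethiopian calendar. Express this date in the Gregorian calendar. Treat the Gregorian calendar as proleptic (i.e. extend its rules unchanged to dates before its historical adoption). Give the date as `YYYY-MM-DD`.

1301-05-03

Both dates share Julian Day Number 2196363; in the Gregorian calendar that is 3 May 1301 CE.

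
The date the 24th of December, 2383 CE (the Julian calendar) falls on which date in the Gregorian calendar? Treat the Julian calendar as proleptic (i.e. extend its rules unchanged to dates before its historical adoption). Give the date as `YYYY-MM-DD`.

2384-01-09

The Julian–Gregorian offset here is 16 days (Julian trailing).
24 December 2383 Julian + 16 days → 9 January 2384 Gregorian.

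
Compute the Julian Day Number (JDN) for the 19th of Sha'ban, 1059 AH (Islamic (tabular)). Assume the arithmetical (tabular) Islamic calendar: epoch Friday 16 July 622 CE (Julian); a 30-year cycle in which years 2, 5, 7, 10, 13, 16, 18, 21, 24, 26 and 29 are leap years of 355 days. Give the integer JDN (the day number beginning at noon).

2323585

In the Gregorian calendar the same day is 28 August 1649.
JDN 2299161 is 15 October 1582 CE (Gregorian); the target day is +24424 days from there, so JDN = 2323585.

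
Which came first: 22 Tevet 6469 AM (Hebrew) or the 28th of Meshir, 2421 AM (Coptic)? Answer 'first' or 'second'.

second

First date → JDN 2710527; second date → JDN 2709112.
JDN 2709112 < JDN 2710527, so the second date is earlier.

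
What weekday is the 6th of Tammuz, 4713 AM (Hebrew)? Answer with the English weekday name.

In the proleptic Gregorian calendar this is 26 June 953 (JDN 2069313).
2069313 ≡ 1 (mod 7); counting from Monday = 0 gives Tuesday.

Tuesday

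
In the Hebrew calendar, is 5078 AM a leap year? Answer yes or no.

Hebrew year 5078 is year 5 of its 19-year Metonic cycle; leap years are at positions 3, 6, 8, 11, 14, 17, 19, so it is a common year (12 months).

no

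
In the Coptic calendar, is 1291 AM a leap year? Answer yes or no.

yes

1291 mod 4 = 3; in the Coptic calendar a year is leap when year mod 4 = 3, so it is a leap year.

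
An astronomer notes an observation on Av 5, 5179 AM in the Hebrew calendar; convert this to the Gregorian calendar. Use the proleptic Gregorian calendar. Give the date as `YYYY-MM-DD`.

1419-08-06

Julian Day Number of the source date = 2239556.
Converting JDN 2239556 to the Gregorian calendar gives 6 August 1419 CE.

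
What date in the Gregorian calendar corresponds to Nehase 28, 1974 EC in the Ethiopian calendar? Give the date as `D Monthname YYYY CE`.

Julian Day Number of the source date = 2445216.
Converting JDN 2445216 to the Gregorian calendar gives 3 September 1982 CE.

3 September 1982 CE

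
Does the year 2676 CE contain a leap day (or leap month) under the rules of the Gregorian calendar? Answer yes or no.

yes

2676 is divisible by 4 and not by 100, so it is a leap year.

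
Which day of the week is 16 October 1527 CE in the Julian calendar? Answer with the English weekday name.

In the proleptic Gregorian calendar this is 26 October 1527 (JDN 2279083).
2279083 ≡ 2 (mod 7); counting from Monday = 0 gives Wednesday.

Wednesday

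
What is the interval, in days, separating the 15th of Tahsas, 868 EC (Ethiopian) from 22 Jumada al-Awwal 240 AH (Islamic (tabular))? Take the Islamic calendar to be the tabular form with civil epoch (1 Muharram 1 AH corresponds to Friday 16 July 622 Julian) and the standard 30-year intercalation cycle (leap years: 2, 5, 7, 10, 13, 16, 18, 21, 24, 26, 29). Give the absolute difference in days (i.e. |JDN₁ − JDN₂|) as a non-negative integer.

7724

First date → JDN 2040997; second date → JDN 2033273.
The interval is |2040997 − 2033273| = 7724 days.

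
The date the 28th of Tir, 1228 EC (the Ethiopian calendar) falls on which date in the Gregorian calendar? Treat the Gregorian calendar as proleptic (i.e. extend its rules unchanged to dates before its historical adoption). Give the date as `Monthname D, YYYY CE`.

Both dates share Julian Day Number 2172530; in the Gregorian calendar that is 31 January 1236 CE.

January 31, 1236 CE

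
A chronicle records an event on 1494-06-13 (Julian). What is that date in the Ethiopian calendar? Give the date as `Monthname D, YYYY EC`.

Sene 19, 1486 EC

Julian Day Number of the source date = 2266905.
Converting JDN 2266905 to the Ethiopian calendar gives 19 Sene 1486 EC.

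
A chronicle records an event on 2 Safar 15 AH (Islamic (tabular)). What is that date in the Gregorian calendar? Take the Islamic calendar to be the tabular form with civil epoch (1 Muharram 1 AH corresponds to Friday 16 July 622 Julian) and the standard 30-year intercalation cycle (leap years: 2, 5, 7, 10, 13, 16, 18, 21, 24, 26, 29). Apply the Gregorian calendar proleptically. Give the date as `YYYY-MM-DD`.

0636-03-19

Julian Day Number of the source date = 1953432.
Converting JDN 1953432 to the Gregorian calendar gives 19 March 636 CE.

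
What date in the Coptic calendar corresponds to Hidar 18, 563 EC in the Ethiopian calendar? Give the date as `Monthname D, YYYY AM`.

Hathor 18, 287 AM

Both dates share Julian Day Number 1929568; in the Coptic calendar that is 18 Hathor 287 AM.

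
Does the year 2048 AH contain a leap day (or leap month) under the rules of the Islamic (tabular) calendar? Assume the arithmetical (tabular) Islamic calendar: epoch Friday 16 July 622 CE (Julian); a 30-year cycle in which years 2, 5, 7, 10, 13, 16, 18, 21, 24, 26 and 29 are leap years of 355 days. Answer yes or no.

Year 2048 AH is year 8 of its 30-year cycle; leap positions are 2, 5, 7, 10, 13, 16, 18, 21, 24, 26, 29, so it is a common year (354 days).

no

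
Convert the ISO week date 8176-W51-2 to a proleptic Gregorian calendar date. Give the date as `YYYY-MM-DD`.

8176-12-17

ISO week 1 of 8176 is the week containing the first Thursday of 8176.
Week 51, day 2 (Tuesday) lands on 8176-12-17.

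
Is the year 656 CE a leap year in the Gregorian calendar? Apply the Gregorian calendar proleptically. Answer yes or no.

yes

656 is divisible by 4 and not by 100, so it is a leap year.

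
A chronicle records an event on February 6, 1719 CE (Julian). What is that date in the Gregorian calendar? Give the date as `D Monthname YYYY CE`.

17 February 1719 CE

For dates in this range the Gregorian date is 11 days ahead of the Julian.
6 February 1719 Julian + 11 days → 17 February 1719 Gregorian.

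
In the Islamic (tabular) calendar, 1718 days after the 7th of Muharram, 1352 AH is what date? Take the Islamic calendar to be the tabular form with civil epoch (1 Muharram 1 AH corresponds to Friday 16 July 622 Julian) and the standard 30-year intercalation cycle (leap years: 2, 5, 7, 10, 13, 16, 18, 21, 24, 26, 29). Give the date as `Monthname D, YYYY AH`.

Dhu al-Qa'dah 12, 1356 AH

The starting date is JDN 2427195; 2427195 + 1718 = 2428913.
JDN 2428913 corresponds to Dhu al-Qa'dah 12, 1356 AH.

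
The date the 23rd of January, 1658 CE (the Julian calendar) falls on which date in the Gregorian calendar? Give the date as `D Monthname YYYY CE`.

2 February 1658 CE

The Julian–Gregorian offset here is 10 days (Julian trailing).
23 January 1658 Julian + 10 days → 2 February 1658 Gregorian.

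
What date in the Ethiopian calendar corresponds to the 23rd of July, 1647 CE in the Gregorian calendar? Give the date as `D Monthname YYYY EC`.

19 Hamle 1639 EC

Both dates share Julian Day Number 2322818; in the Ethiopian calendar that is 19 Hamle 1639 EC.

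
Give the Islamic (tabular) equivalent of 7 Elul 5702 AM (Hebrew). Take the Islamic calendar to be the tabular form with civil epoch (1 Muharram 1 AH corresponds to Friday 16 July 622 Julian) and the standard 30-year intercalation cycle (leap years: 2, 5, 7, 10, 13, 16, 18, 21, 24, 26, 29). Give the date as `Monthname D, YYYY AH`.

Both dates share Julian Day Number 2430592; in the tabular Islamic calendar that is 7 Sha'ban 1361 AH.

Sha'ban 7, 1361 AH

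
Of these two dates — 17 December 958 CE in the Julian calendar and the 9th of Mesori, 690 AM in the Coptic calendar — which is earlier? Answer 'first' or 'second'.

The two dates have Julian Day Numbers 2071318 and 2077025 respectively.
Since 2071318 < 2077025, the first date comes first.

first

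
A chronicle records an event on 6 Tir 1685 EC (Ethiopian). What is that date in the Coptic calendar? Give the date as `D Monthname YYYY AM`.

Julian Day Number of the source date = 2339427.
Converting JDN 2339427 to the Coptic calendar gives 6 Tobi 1409 AM.

6 Tobi 1409 AM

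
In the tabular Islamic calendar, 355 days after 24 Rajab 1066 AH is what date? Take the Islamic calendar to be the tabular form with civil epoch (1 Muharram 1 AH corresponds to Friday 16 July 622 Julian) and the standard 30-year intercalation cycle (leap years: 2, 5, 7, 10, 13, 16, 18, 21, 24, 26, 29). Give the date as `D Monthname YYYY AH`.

The starting date is JDN 2326040; 2326040 + 355 = 2326395.
JDN 2326395 corresponds to 24 Rajab 1067 AH.

24 Rajab 1067 AH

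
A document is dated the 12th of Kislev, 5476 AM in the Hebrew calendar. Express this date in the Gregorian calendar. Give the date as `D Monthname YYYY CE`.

8 December 1715 CE

Both dates share Julian Day Number 2347792; in the Gregorian calendar that is 8 December 1715 CE.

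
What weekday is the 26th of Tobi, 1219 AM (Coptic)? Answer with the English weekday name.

Equivalently 31 January 1503 Gregorian, JDN 2270049.
2270049 ≡ 5 (mod 7); counting from Monday = 0 gives Saturday.

Saturday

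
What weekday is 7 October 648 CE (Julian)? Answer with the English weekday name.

This is JDN 1958020 (10 October 648 Gregorian).
JDN 1958020 mod 7 = 1, and JDN 0 was a Monday, so this is a Tuesday.

Tuesday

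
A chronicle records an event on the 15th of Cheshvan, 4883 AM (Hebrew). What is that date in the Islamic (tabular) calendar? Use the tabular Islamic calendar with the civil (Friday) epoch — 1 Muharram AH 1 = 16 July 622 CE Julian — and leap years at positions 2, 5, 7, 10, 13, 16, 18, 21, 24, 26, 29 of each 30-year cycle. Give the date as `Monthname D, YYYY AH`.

Sha'ban 14, 516 AH

Julian Day Number of the source date = 2131159.
Converting JDN 2131159 to the tabular Islamic calendar gives 14 Sha'ban 516 AH.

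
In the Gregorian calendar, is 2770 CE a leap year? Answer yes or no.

2770 is not divisible by 4, so it is a common year.

no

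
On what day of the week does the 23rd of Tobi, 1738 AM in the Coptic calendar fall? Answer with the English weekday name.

Monday

In the Gregorian calendar this is 31 January 2022 (JDN 2459611).
JDN 2459611 mod 7 = 0, and JDN 0 was a Monday, so this is a Monday.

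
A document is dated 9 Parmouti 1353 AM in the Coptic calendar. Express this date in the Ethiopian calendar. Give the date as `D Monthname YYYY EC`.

9 Miyazya 1629 EC

Julian Day Number of the source date = 2319066.
Converting JDN 2319066 to the Ethiopian calendar gives 9 Miyazya 1629 EC.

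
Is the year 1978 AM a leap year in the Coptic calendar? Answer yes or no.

no

1978 mod 4 = 2; in the Coptic calendar a year is leap when year mod 4 = 3, so it is a common year.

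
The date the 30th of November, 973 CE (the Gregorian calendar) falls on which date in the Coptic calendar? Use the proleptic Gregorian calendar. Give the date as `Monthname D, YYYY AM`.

Both dates share Julian Day Number 2076775; in the Coptic calendar that is 29 Hathor 690 AM.

Hathor 29, 690 AM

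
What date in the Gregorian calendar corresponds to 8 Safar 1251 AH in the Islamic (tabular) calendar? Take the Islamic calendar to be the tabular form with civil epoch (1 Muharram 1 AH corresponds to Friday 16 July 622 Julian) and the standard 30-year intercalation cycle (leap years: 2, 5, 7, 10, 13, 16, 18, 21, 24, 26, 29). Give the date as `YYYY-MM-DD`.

1835-06-05

Both dates share Julian Day Number 2391435; in the Gregorian calendar that is 5 June 1835 CE.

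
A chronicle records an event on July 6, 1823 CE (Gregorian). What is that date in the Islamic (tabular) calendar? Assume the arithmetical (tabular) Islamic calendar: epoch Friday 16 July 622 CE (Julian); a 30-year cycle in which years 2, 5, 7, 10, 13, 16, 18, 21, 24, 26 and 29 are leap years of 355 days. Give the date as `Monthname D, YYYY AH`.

Shawwal 26, 1238 AH

Both dates share Julian Day Number 2387083; in the tabular Islamic calendar that is 26 Shawwal 1238 AH.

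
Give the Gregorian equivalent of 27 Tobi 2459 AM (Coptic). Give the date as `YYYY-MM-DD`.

2743-02-10

Both dates share Julian Day Number 2722960; in the Gregorian calendar that is 10 February 2743 CE.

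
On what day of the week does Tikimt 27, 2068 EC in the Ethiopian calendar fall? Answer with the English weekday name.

Thursday

Equivalently 7 November 2075 Gregorian, JDN 2479249.
Since JDN mod 7 = 3 (0 = Monday), the day is Thursday.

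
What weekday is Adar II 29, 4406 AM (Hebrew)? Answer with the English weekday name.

In the proleptic Gregorian calendar this is 25 March 646 (JDN 1957090).
JDN 1957090 mod 7 = 2, and JDN 0 was a Monday, so this is a Wednesday.

Wednesday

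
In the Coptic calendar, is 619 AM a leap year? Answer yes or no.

619 mod 4 = 3; in the Coptic calendar a year is leap when year mod 4 = 3, so it is a leap year.

yes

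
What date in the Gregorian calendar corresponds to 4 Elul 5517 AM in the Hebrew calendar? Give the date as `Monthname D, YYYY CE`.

August 20, 1757 CE

Both dates share Julian Day Number 2363023; in the Gregorian calendar that is 20 August 1757 CE.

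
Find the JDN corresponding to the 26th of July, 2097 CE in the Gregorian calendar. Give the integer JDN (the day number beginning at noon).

2487181

JDN 2451545 is 1 January 2000 CE (Gregorian); the target day is +35636 days from there, so JDN = 2487181.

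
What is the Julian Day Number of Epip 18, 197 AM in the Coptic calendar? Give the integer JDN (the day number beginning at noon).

1896936

Equivalently 13 July 481 (proleptic Gregorian).
JDN 2299161 is 15 October 1582 CE (Gregorian); the target day is −402225 days from there, so JDN = 1896936.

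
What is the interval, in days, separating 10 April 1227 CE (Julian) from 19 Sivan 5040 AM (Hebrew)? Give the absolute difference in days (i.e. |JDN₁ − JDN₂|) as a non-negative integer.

First date → JDN 2169319; second date → JDN 2188717.
The interval is |2169319 − 2188717| = 19398 days.

19398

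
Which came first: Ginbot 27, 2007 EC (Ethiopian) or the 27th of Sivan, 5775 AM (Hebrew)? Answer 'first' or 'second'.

first

Converting both to JDN: 2457178 vs 2457188; the smaller is the first.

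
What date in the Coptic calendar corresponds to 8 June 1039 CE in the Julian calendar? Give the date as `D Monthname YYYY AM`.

14 Paoni 755 AM

The source date corresponds to 14 June 1039 in the proleptic Gregorian calendar (JDN 2100711).
That day falls on 14 Paoni 755 AM in the Coptic calendar.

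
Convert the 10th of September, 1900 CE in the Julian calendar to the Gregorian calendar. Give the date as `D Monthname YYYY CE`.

23 September 1900 CE

The Julian–Gregorian offset here is 13 days (Julian trailing).
10 September 1900 Julian + 13 days → 23 September 1900 Gregorian.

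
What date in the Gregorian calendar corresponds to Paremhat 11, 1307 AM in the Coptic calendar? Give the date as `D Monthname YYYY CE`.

Julian Day Number of the source date = 2302236.
Converting JDN 2302236 to the Gregorian calendar gives 17 March 1591 CE.

17 March 1591 CE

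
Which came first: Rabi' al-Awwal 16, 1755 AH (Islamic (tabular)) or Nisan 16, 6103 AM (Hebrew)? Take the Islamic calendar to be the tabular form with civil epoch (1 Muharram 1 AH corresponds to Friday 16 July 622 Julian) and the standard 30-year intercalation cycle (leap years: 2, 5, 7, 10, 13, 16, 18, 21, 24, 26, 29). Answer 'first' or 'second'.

first

Converting both to JDN: 2570073 vs 2576923; the smaller is the first.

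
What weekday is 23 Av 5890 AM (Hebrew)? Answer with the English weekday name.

Sunday

In the Gregorian calendar this is 27 August 2130 (JDN 2499265).
JDN 2499265 mod 7 = 6, and JDN 0 was a Monday, so this is a Sunday.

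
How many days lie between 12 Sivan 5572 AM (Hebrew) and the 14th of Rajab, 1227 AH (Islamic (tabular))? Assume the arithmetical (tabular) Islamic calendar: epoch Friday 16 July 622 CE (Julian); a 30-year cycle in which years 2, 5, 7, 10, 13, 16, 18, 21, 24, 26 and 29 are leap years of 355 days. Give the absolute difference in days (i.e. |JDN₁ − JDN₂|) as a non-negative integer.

62

JDN of the first date = 2383022.
JDN of the second date = 2383084.
|2383084 − 2383022| = 62.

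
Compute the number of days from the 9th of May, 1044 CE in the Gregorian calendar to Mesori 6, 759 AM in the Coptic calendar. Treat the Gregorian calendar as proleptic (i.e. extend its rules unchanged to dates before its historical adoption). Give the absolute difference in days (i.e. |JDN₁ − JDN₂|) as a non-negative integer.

278

JDN of the first date = 2102502.
JDN of the second date = 2102224.
|2102224 − 2102502| = 278.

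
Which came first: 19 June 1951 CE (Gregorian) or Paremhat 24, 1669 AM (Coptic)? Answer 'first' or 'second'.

first

The two dates have Julian Day Numbers 2433817 and 2434470 respectively.
Since 2433817 < 2434470, the first date comes first.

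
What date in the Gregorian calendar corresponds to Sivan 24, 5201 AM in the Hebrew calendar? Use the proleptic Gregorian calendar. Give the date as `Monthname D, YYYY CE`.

Julian Day Number of the source date = 2247547.
Converting JDN 2247547 to the Gregorian calendar gives 22 June 1441 CE.

June 22, 1441 CE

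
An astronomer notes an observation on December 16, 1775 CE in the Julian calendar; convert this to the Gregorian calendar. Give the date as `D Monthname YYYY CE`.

The Julian–Gregorian offset here is 11 days (Julian trailing).
16 December 1775 Julian + 11 days → 27 December 1775 Gregorian.

27 December 1775 CE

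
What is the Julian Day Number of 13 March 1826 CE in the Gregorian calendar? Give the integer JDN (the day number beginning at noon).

JDN 2400001 is 17 November 1858 CE (Gregorian), MJD 0; the target day is −11937 days from there, so JDN = 2388064.

2388064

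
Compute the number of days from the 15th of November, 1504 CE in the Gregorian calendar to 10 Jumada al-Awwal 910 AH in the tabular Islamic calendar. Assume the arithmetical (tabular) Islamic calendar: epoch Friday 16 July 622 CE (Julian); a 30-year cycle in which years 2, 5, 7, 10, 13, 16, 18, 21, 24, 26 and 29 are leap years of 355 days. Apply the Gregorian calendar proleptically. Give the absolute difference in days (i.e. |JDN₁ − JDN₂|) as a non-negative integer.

First date → JDN 2270703; second date → JDN 2270686.
The interval is |2270703 − 2270686| = 17 days.

17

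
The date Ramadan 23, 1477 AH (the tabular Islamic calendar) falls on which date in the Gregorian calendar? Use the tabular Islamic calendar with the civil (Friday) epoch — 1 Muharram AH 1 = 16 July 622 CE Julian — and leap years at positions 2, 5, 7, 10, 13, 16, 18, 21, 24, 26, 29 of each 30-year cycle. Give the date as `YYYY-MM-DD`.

2055-04-20

Both dates share Julian Day Number 2471743; in the Gregorian calendar that is 20 April 2055 CE.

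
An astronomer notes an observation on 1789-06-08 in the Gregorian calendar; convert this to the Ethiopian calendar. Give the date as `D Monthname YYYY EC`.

Julian Day Number of the source date = 2374638.
Converting JDN 2374638 to the Ethiopian calendar gives 3 Sene 1781 EC.

3 Sene 1781 EC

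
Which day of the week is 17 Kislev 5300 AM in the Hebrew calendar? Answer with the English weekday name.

Friday

This is JDN 2283509 (8 December 1539 Gregorian).
2283509 ≡ 4 (mod 7); counting from Monday = 0 gives Friday.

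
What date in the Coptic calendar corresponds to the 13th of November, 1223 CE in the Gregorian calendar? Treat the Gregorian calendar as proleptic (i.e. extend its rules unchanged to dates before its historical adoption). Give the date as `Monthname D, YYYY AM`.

Hathor 9, 940 AM

Both dates share Julian Day Number 2168068; in the Coptic calendar that is 9 Hathor 940 AM.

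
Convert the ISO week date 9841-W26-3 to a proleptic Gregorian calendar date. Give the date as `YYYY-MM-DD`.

ISO week 1 of 9841 is the week containing the first Thursday of 9841.
Week 26, day 3 (Wednesday) lands on 9841-06-30.

9841-06-30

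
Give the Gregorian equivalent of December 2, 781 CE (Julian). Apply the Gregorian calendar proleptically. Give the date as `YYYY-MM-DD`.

0781-12-06

At this point the Julian calendar is 4 days behind the Gregorian.
2 December 781 Julian + 4 days → 6 December 781 Gregorian.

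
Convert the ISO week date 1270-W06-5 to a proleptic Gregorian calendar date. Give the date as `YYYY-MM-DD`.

ISO week 1 of 1270 is the week containing the first Thursday of 1270.
Week 6, day 5 (Friday) lands on 1270-02-07.

1270-02-07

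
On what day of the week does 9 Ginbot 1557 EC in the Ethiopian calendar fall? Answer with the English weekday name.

In the proleptic Gregorian calendar this is 14 May 1565 (JDN 2292798).
2292798 ≡ 4 (mod 7); counting from Monday = 0 gives Friday.

Friday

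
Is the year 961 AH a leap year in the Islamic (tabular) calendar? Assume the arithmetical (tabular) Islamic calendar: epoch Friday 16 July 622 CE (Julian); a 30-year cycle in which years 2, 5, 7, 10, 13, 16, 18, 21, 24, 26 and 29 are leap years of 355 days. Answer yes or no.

no

Year 961 AH is year 1 of its 30-year cycle; leap positions are 2, 5, 7, 10, 13, 16, 18, 21, 24, 26, 29, so it is a common year (354 days).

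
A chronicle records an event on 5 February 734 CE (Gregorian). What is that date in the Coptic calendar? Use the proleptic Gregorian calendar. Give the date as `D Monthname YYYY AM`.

7 Meshir 450 AM

Julian Day Number of the source date = 1989183.
Converting JDN 1989183 to the Coptic calendar gives 7 Meshir 450 AM.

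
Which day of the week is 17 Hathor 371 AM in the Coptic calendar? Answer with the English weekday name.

In the proleptic Gregorian calendar this is 16 November 654 (JDN 1960248).
Since JDN mod 7 = 3 (0 = Monday), the day is Thursday.

Thursday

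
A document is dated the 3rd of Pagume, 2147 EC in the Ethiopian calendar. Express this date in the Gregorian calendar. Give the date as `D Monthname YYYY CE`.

Julian Day Number of the source date = 2508409.
Converting JDN 2508409 to the Gregorian calendar gives 9 September 2155 CE.

9 September 2155 CE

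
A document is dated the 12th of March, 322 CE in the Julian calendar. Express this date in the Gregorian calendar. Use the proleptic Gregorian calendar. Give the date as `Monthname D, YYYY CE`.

At this point the Julian calendar is 1 day behind the Gregorian.
12 March 322 Julian + 1 day → 13 March 322 Gregorian.

March 13, 322 CE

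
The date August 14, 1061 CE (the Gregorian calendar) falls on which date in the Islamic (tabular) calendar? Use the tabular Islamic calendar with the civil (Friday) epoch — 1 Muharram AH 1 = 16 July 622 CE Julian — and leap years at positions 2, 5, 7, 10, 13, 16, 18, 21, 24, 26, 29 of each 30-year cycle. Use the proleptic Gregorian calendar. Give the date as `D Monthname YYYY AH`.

Both dates share Julian Day Number 2108808; in the tabular Islamic calendar that is 18 Rajab 453 AH.

18 Rajab 453 AH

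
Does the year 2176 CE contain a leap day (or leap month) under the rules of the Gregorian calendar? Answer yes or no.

2176 is divisible by 4 and not by 100, so it is a leap year.

yes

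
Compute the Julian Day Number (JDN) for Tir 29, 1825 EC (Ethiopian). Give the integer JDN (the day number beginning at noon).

2390585

In the Gregorian calendar the same day is 5 February 1833.
JDN 2400001 is 17 November 1858 CE (Gregorian), MJD 0; the target day is −9416 days from there, so JDN = 2390585.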